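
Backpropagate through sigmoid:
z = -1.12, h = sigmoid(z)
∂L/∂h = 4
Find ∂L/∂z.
∂L/∂z = 0.742

σ(-1.12) = 0.246
σ'(-1.12) = σ(-1.12)(1 - σ(-1.12)) = 0.246 × 0.754 = 0.1855
∂L/∂z = ∂L/∂h · σ'(z) = 4 × 0.1855 = 0.742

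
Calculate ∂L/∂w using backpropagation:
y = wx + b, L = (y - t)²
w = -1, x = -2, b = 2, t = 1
∂L/∂w = -12

y = wx + b = (-1)(-2) + 2 = 4
∂L/∂y = 2(y - t) = 2(4 - 1) = 6
∂y/∂w = x = -2
∂L/∂w = ∂L/∂y · ∂y/∂w = 6 × -2 = -12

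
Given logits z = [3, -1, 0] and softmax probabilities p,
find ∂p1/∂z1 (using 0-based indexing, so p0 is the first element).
∂p1/∂z1 = 0.01685

p = softmax(z) = [0.9362, 0.01715, 0.04661]
p1 = 0.01715

∂p1/∂z1 = p1(1 - p1) = 0.01715 × (1 - 0.01715) = 0.01685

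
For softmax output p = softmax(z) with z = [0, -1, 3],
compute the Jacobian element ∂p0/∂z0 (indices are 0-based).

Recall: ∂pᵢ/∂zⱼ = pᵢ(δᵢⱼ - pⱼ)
∂p0/∂z0 = 0.04444

p = softmax(z) = [0.04661, 0.01715, 0.9362]
p0 = 0.04661

∂p0/∂z0 = p0(1 - p0) = 0.04661 × (1 - 0.04661) = 0.04444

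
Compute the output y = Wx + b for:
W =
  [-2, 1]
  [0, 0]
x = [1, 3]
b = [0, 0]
y = [1, 0]

Wx = [-2×1 + 1×3, 0×1 + 0×3]
   = [1, 0]
y = Wx + b = [1 + 0, 0 + 0] = [1, 0]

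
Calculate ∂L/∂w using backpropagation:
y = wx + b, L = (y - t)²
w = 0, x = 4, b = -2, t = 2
∂L/∂w = -32

y = wx + b = (0)(4) + -2 = -2
∂L/∂y = 2(y - t) = 2(-2 - 2) = -8
∂y/∂w = x = 4
∂L/∂w = ∂L/∂y · ∂y/∂w = -8 × 4 = -32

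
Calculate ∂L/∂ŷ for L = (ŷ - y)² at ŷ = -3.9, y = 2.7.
∂L/∂ŷ = -13.2

∂L/∂ŷ = 2(ŷ - y) = 2(-3.9 - 2.7) = 2(-6.6) = -13.2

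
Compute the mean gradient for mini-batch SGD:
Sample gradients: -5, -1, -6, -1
Average gradient = -3.25

Average = (1/4)(-5 + -1 + -6 + -1) = -13/4 = -3.25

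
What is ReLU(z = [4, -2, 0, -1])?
h = [4, 0, 0, 0]

ReLU applied element-wise: max(0,4)=4, max(0,-2)=0, max(0,0)=0, max(0,-1)=0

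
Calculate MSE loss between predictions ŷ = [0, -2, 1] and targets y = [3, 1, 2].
MSE = 6.333

MSE = (1/3)((0-3)² + (-2-1)² + (1-2)²) = (1/3)(9 + 9 + 1) = 6.333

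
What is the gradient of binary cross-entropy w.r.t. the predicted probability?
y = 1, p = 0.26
∂L/∂p = -3.846

∂L/∂p = -y/p + (1-y)/(1-p) = -1/0.26 + 0 = -3.846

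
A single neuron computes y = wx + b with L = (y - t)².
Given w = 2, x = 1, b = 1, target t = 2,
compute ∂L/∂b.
∂L/∂b = 2

y = wx + b = (2)(1) + 1 = 3
∂L/∂y = 2(y - t) = 2(3 - 2) = 2
∂y/∂b = 1
∂L/∂b = ∂L/∂y · ∂y/∂b = 2 × 1 = 2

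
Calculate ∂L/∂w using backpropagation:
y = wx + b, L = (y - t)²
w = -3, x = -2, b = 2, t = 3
∂L/∂w = -20

y = wx + b = (-3)(-2) + 2 = 8
∂L/∂y = 2(y - t) = 2(8 - 3) = 10
∂y/∂w = x = -2
∂L/∂w = ∂L/∂y · ∂y/∂w = 10 × -2 = -20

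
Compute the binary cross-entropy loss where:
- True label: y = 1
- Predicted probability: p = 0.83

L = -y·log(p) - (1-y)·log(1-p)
L = 0.1863

L = -1·log(0.83) - 0·log(0.17) = -log(0.83) = 0.1863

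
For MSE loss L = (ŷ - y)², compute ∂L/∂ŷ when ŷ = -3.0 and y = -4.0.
∂L/∂ŷ = 2.0

∂L/∂ŷ = 2(ŷ - y) = 2(-3.0 - -4.0) = 2(1.0) = 2.0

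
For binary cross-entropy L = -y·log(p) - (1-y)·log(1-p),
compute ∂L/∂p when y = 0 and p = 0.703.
∂L/∂p = 3.367

∂L/∂p = -y/p + (1-y)/(1-p) = 0 + 1/0.297 = 3.367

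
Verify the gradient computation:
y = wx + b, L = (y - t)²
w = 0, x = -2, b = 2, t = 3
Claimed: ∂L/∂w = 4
Correct

y = (0)(-2) + 2 = 2
∂L/∂y = 2(y - t) = 2(2 - 3) = -2
∂y/∂w = x = -2
∂L/∂w = -2 × -2 = 4

Claimed value: 4
Correct: The correct gradient is 4.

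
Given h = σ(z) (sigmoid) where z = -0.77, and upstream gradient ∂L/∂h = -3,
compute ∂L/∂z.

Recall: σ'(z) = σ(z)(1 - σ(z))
∂L/∂z = -0.649

σ(-0.77) = 0.3165
σ'(-0.77) = σ(-0.77)(1 - σ(-0.77)) = 0.3165 × 0.6835 = 0.2163
∂L/∂z = ∂L/∂h · σ'(z) = -3 × 0.2163 = -0.649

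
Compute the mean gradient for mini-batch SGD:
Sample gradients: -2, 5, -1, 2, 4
Average gradient = 1.6

Average = (1/5)(-2 + 5 + -1 + 2 + 4) = 8/5 = 1.6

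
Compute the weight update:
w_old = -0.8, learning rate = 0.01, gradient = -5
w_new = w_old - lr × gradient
w_new = -0.75

w_new = w - η·∂L/∂w = -0.8 - 0.01×(-5) = -0.8 - (-0.05) = -0.75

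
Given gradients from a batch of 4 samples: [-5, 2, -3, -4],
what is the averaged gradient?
Average gradient = -2.5

Average = (1/4)(-5 + 2 + -3 + -4) = -10/4 = -2.5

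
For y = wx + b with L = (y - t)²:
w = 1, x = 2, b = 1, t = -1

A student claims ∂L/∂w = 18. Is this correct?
Incorrect

y = (1)(2) + 1 = 3
∂L/∂y = 2(y - t) = 2(3 - -1) = 8
∂y/∂w = x = 2
∂L/∂w = 8 × 2 = 16

Claimed value: 18
Incorrect: The correct gradient is 16.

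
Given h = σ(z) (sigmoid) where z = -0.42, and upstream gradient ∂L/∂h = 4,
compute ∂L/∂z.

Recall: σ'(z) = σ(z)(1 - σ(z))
∂L/∂z = 0.9572

σ(-0.42) = 0.3965
σ'(-0.42) = σ(-0.42)(1 - σ(-0.42)) = 0.3965 × 0.6035 = 0.2393
∂L/∂z = ∂L/∂h · σ'(z) = 4 × 0.2393 = 0.9572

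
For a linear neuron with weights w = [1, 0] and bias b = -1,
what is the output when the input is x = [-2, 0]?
y = -3

y = (1)(-2) + (0)(0) + -1 = -3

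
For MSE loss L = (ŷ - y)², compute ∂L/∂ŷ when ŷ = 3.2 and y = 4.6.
∂L/∂ŷ = -2.8

∂L/∂ŷ = 2(ŷ - y) = 2(3.2 - 4.6) = 2(-1.4) = -2.8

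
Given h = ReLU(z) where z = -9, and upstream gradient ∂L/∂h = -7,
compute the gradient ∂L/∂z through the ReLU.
∂L/∂z = 0

h = ReLU(-9) = 0
Since z < 0: ∂h/∂z = 0
∂L/∂z = ∂L/∂h · ∂h/∂z = -7 × 0 = 0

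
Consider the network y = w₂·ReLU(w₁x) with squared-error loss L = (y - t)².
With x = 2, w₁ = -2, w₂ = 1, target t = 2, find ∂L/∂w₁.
∂L/∂w₁ = 0

Forward pass:
z = w₁x = -2×2 = -4
h = ReLU(-4) = 0
y = w₂h = 1×0 = 0

Backward pass:
∂L/∂y = 2(y - t) = 2(0 - 2) = -4
∂y/∂h = w₂ = 1
∂h/∂z = 0 (ReLU derivative)
∂z/∂w₁ = x = 2

∂L/∂w₁ = -4 × 1 × 0 × 2 = 0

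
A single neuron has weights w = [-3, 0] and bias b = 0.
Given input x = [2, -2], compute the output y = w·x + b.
y = -6

y = (-3)(2) + (0)(-2) + 0 = -6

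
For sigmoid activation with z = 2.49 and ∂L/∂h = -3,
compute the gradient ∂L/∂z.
∂L/∂z = -0.2121

σ(2.49) = 0.9234
σ'(2.49) = σ(2.49)(1 - σ(2.49)) = 0.9234 × 0.07656 = 0.0707
∂L/∂z = ∂L/∂h · σ'(z) = -3 × 0.0707 = -0.2121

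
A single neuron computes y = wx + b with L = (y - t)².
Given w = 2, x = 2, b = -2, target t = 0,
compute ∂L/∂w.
∂L/∂w = 8

y = wx + b = (2)(2) + -2 = 2
∂L/∂y = 2(y - t) = 2(2 - 0) = 4
∂y/∂w = x = 2
∂L/∂w = ∂L/∂y · ∂y/∂w = 4 × 2 = 8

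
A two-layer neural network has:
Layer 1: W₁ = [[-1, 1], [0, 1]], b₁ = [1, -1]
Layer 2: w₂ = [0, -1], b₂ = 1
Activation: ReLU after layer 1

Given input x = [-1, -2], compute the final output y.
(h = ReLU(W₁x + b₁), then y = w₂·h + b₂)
y = 1

Layer 1 pre-activation: z₁ = [0, -3]
After ReLU: h = [0, 0]
Layer 2 output: y = 0×0 + -1×0 + 1 = 1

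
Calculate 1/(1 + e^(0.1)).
0.475

sigmoid(-0.1) = 1/(1 + e^(0.1)) = 1/(1 + 1.105) = 0.475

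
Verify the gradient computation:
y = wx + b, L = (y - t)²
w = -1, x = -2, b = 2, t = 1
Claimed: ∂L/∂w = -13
Incorrect

y = (-1)(-2) + 2 = 4
∂L/∂y = 2(y - t) = 2(4 - 1) = 6
∂y/∂w = x = -2
∂L/∂w = 6 × -2 = -12

Claimed value: -13
Incorrect: The correct gradient is -12.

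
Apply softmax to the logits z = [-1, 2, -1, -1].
p = [0.0433, 0.87, 0.0433, 0.0433]

exp(z) = [0.3679, 7.389, 0.3679, 0.3679]
Sum = 8.493
p = [0.0433, 0.87, 0.0433, 0.0433]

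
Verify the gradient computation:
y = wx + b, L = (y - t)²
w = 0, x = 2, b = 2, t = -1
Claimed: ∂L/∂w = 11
Incorrect

y = (0)(2) + 2 = 2
∂L/∂y = 2(y - t) = 2(2 - -1) = 6
∂y/∂w = x = 2
∂L/∂w = 6 × 2 = 12

Claimed value: 11
Incorrect: The correct gradient is 12.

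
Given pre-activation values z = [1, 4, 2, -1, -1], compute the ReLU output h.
h = [1, 4, 2, 0, 0]

ReLU applied element-wise: max(0,1)=1, max(0,4)=4, max(0,2)=2, max(0,-1)=0, max(0,-1)=0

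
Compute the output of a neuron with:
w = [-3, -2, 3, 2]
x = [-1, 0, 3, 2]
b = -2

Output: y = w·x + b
y = 14

y = (-3)(-1) + (-2)(0) + (3)(3) + (2)(2) + -2 = 14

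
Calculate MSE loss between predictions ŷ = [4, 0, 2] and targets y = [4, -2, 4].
MSE = 2.667

MSE = (1/3)((4-4)² + (0--2)² + (2-4)²) = (1/3)(0 + 4 + 4) = 2.667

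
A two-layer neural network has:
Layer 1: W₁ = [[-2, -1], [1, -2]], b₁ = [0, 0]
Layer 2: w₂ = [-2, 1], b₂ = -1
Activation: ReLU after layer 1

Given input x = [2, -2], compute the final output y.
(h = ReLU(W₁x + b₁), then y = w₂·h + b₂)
y = 5

Layer 1 pre-activation: z₁ = [-2, 6]
After ReLU: h = [0, 6]
Layer 2 output: y = -2×0 + 1×6 + -1 = 5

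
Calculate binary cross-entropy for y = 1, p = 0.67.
L = 0.4005

L = -1·log(0.67) - 0·log(0.33) = -log(0.67) = 0.4005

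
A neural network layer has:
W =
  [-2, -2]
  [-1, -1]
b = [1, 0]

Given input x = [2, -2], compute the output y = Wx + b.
y = [1, 0]

Wx = [-2×2 + -2×-2, -1×2 + -1×-2]
   = [0, 0]
y = Wx + b = [0 + 1, 0 + 0] = [1, 0]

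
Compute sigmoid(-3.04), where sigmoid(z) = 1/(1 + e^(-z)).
0.04565

sigmoid(-3.04) = 1/(1 + e^(3.04)) = 1/(1 + 20.91) = 0.04565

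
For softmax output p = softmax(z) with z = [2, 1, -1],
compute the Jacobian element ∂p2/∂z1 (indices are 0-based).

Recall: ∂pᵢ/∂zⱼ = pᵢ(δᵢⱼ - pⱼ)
∂p2/∂z1 = -0.009113

p = softmax(z) = [0.7054, 0.2595, 0.03512]
p2 = 0.03512, p1 = 0.2595

∂p2/∂z1 = -p2 × p1 = -0.03512 × 0.2595 = -0.009113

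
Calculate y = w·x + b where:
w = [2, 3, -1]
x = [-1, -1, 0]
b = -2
y = -7

y = (2)(-1) + (3)(-1) + (-1)(0) + -2 = -7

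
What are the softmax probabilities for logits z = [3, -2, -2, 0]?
p = [0.9405, 0.0063, 0.0063, 0.0468]

exp(z) = [20.09, 0.1353, 0.1353, 1]
Sum = 21.36
p = [0.9405, 0.0063, 0.0063, 0.0468]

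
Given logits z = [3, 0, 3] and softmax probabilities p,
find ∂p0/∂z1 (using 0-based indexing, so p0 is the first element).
∂p0/∂z1 = -0.01185

p = softmax(z) = [0.4879, 0.02429, 0.4879]
p0 = 0.4879, p1 = 0.02429

∂p0/∂z1 = -p0 × p1 = -0.4879 × 0.02429 = -0.01185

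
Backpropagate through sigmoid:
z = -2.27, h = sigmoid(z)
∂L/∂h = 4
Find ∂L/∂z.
∂L/∂z = 0.3395

σ(-2.27) = 0.09364
σ'(-2.27) = σ(-2.27)(1 - σ(-2.27)) = 0.09364 × 0.9064 = 0.08487
∂L/∂z = ∂L/∂h · σ'(z) = 4 × 0.08487 = 0.3395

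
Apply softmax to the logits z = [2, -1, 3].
p = [0.2654, 0.0132, 0.7214]

exp(z) = [7.389, 0.3679, 20.09]
Sum = 27.84
p = [0.2654, 0.0132, 0.7214]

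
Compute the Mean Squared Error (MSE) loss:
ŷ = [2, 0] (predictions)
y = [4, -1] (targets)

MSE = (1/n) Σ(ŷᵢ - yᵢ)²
MSE = 2.5

MSE = (1/2)((2-4)² + (0--1)²) = (1/2)(4 + 1) = 2.5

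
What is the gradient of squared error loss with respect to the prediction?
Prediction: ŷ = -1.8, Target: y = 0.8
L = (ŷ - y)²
∂L/∂ŷ = -5.2

∂L/∂ŷ = 2(ŷ - y) = 2(-1.8 - 0.8) = 2(-2.6) = -5.2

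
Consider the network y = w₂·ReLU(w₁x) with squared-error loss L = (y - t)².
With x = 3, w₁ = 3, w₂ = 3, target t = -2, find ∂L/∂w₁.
∂L/∂w₁ = 522

Forward pass:
z = w₁x = 3×3 = 9
h = ReLU(9) = 9
y = w₂h = 3×9 = 27

Backward pass:
∂L/∂y = 2(y - t) = 2(27 - -2) = 58
∂y/∂h = w₂ = 3
∂h/∂z = 1 (ReLU derivative)
∂z/∂w₁ = x = 3

∂L/∂w₁ = 58 × 3 × 1 × 3 = 522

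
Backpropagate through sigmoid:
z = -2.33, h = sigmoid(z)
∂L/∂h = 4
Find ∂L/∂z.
∂L/∂z = 0.3232

σ(-2.33) = 0.08867
σ'(-2.33) = σ(-2.33)(1 - σ(-2.33)) = 0.08867 × 0.9113 = 0.08081
∂L/∂z = ∂L/∂h · σ'(z) = 4 × 0.08081 = 0.3232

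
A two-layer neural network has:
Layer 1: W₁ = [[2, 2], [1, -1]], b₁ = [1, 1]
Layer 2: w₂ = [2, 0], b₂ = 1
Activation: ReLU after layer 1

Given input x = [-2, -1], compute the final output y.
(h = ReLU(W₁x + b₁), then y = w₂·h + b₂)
y = 1

Layer 1 pre-activation: z₁ = [-5, 0]
After ReLU: h = [0, 0]
Layer 2 output: y = 2×0 + 0×0 + 1 = 1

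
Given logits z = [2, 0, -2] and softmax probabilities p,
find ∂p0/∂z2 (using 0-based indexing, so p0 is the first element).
∂p0/∂z2 = -0.01376

p = softmax(z) = [0.8668, 0.1173, 0.01588]
p0 = 0.8668, p2 = 0.01588

∂p0/∂z2 = -p0 × p2 = -0.8668 × 0.01588 = -0.01376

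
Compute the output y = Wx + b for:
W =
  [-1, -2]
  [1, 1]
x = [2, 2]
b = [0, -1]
y = [-6, 3]

Wx = [-1×2 + -2×2, 1×2 + 1×2]
   = [-6, 4]
y = Wx + b = [-6 + 0, 4 + -1] = [-6, 3]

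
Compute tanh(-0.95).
-0.7398

tanh(-0.95) = (e^(-0.95) - e^(0.95))/(e^(-0.95) + e^(0.95)) = -0.7398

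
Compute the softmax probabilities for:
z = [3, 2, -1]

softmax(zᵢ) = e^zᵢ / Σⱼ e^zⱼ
p = [0.7214, 0.2654, 0.0132]

exp(z) = [20.09, 7.389, 0.3679]
Sum = 27.84
p = [0.7214, 0.2654, 0.0132]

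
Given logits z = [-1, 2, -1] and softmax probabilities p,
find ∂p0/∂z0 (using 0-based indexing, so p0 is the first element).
∂p0/∂z0 = 0.04323

p = softmax(z) = [0.04528, 0.9094, 0.04528]
p0 = 0.04528

∂p0/∂z0 = p0(1 - p0) = 0.04528 × (1 - 0.04528) = 0.04323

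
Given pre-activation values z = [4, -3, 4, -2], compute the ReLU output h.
h = [4, 0, 4, 0]

ReLU applied element-wise: max(0,4)=4, max(0,-3)=0, max(0,4)=4, max(0,-2)=0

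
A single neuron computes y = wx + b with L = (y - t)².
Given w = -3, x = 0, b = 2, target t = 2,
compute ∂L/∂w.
∂L/∂w = 0

y = wx + b = (-3)(0) + 2 = 2
∂L/∂y = 2(y - t) = 2(2 - 2) = 0
∂y/∂w = x = 0
∂L/∂w = ∂L/∂y · ∂y/∂w = 0 × 0 = 0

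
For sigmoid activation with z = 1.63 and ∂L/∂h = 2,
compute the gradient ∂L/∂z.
∂L/∂z = 0.274

σ(1.63) = 0.8362
σ'(1.63) = σ(1.63)(1 - σ(1.63)) = 0.8362 × 0.1638 = 0.137
∂L/∂z = ∂L/∂h · σ'(z) = 2 × 0.137 = 0.274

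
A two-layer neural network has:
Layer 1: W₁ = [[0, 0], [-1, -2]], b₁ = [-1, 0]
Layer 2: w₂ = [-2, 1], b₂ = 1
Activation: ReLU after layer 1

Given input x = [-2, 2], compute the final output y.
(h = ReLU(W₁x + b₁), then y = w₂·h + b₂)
y = 1

Layer 1 pre-activation: z₁ = [-1, -2]
After ReLU: h = [0, 0]
Layer 2 output: y = -2×0 + 1×0 + 1 = 1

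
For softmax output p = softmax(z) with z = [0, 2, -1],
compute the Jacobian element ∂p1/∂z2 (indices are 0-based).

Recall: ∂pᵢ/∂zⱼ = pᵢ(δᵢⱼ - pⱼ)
∂p1/∂z2 = -0.03545

p = softmax(z) = [0.1142, 0.8438, 0.04201]
p1 = 0.8438, p2 = 0.04201

∂p1/∂z2 = -p1 × p2 = -0.8438 × 0.04201 = -0.03545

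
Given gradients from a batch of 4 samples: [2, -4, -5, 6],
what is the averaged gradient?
Average gradient = -0.25

Average = (1/4)(2 + -4 + -5 + 6) = -1/4 = -0.25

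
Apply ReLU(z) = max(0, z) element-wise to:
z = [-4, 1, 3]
h = [0, 1, 3]

ReLU applied element-wise: max(0,-4)=0, max(0,1)=1, max(0,3)=3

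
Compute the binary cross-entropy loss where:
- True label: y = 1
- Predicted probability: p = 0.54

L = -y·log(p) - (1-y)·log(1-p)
L = 0.6162

L = -1·log(0.54) - 0·log(0.46) = -log(0.54) = 0.6162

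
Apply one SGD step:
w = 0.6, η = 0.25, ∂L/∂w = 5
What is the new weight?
w_new = -0.65

w_new = w - η·∂L/∂w = 0.6 - 0.25×(5) = 0.6 - (1.25) = -0.65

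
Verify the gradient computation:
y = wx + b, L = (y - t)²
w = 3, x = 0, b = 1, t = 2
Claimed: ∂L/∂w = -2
Incorrect

y = (3)(0) + 1 = 1
∂L/∂y = 2(y - t) = 2(1 - 2) = -2
∂y/∂w = x = 0
∂L/∂w = -2 × 0 = 0

Claimed value: -2
Incorrect: The correct gradient is 0.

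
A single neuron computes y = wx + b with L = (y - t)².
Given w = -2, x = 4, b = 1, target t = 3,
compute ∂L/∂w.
∂L/∂w = -80

y = wx + b = (-2)(4) + 1 = -7
∂L/∂y = 2(y - t) = 2(-7 - 3) = -20
∂y/∂w = x = 4
∂L/∂w = ∂L/∂y · ∂y/∂w = -20 × 4 = -80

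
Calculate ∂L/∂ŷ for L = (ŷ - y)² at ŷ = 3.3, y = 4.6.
∂L/∂ŷ = -2.6

∂L/∂ŷ = 2(ŷ - y) = 2(3.3 - 4.6) = 2(-1.3) = -2.6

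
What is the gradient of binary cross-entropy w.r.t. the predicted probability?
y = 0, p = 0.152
∂L/∂p = 1.179

∂L/∂p = -y/p + (1-y)/(1-p) = 0 + 1/0.848 = 1.179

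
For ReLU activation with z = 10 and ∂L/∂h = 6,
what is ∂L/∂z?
∂L/∂z = 6

h = ReLU(10) = 10
Since z > 0: ∂h/∂z = 1
∂L/∂z = ∂L/∂h · ∂h/∂z = 6 × 1 = 6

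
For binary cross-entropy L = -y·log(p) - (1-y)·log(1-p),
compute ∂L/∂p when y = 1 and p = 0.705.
∂L/∂p = -1.418

∂L/∂p = -y/p + (1-y)/(1-p) = -1/0.705 + 0 = -1.418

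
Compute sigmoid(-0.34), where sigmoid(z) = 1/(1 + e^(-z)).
0.4158

sigmoid(-0.34) = 1/(1 + e^(0.34)) = 1/(1 + 1.405) = 0.4158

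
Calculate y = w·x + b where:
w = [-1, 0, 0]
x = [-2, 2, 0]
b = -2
y = 0

y = (-1)(-2) + (0)(2) + (0)(0) + -2 = 0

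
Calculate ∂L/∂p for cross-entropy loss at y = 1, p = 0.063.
∂L/∂p = -15.87

∂L/∂p = -y/p + (1-y)/(1-p) = -1/0.063 + 0 = -15.87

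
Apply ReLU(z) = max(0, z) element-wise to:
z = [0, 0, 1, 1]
h = [0, 0, 1, 1]

ReLU applied element-wise: max(0,0)=0, max(0,0)=0, max(0,1)=1, max(0,1)=1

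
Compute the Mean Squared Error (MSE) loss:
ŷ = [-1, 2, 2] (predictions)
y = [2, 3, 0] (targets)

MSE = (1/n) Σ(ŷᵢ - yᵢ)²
MSE = 4.667

MSE = (1/3)((-1-2)² + (2-3)² + (2-0)²) = (1/3)(9 + 1 + 4) = 4.667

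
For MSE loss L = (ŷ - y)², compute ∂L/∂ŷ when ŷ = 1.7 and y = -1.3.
∂L/∂ŷ = 6.0

∂L/∂ŷ = 2(ŷ - y) = 2(1.7 - -1.3) = 2(3.0) = 6.0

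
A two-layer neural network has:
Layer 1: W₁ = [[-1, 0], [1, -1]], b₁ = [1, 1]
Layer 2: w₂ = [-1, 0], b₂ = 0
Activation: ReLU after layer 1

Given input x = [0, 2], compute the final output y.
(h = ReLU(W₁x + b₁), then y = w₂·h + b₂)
y = -1

Layer 1 pre-activation: z₁ = [1, -1]
After ReLU: h = [1, 0]
Layer 2 output: y = -1×1 + 0×0 + 0 = -1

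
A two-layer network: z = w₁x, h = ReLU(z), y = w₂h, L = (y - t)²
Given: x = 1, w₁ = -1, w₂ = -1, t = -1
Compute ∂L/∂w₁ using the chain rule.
∂L/∂w₁ = 0

Forward pass:
z = w₁x = -1×1 = -1
h = ReLU(-1) = 0
y = w₂h = -1×0 = 0

Backward pass:
∂L/∂y = 2(y - t) = 2(0 - -1) = 2
∂y/∂h = w₂ = -1
∂h/∂z = 0 (ReLU derivative)
∂z/∂w₁ = x = 1

∂L/∂w₁ = 2 × -1 × 0 × 1 = 0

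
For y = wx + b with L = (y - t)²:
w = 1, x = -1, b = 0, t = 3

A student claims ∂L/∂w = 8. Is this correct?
Correct

y = (1)(-1) + 0 = -1
∂L/∂y = 2(y - t) = 2(-1 - 3) = -8
∂y/∂w = x = -1
∂L/∂w = -8 × -1 = 8

Claimed value: 8
Correct: The correct gradient is 8.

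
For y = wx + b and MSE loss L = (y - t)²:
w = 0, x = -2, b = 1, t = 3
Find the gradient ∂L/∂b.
∂L/∂b = -4

y = wx + b = (0)(-2) + 1 = 1
∂L/∂y = 2(y - t) = 2(1 - 3) = -4
∂y/∂b = 1
∂L/∂b = ∂L/∂y · ∂y/∂b = -4 × 1 = -4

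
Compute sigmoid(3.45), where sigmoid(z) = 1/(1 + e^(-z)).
0.9692

sigmoid(3.45) = 1/(1 + e^(-3.45)) = 1/(1 + 0.03175) = 0.9692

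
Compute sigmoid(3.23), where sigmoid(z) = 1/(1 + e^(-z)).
0.9619

sigmoid(3.23) = 1/(1 + e^(-3.23)) = 1/(1 + 0.03956) = 0.9619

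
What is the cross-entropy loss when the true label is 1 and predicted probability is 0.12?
L = 2.12

L = -1·log(0.12) - 0·log(0.88) = -log(0.12) = 2.12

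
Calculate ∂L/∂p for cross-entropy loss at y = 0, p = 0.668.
∂L/∂p = 3.012

∂L/∂p = -y/p + (1-y)/(1-p) = 0 + 1/0.332 = 3.012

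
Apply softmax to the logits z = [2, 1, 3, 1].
p = [0.2245, 0.0826, 0.6103, 0.0826]

exp(z) = [7.389, 2.718, 20.09, 2.718]
Sum = 32.91
p = [0.2245, 0.0826, 0.6103, 0.0826]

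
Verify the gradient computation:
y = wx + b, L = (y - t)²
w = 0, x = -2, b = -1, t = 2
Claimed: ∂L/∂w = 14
Incorrect

y = (0)(-2) + -1 = -1
∂L/∂y = 2(y - t) = 2(-1 - 2) = -6
∂y/∂w = x = -2
∂L/∂w = -6 × -2 = 12

Claimed value: 14
Incorrect: The correct gradient is 12.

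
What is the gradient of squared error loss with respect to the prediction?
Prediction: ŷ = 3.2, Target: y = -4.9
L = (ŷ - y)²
∂L/∂ŷ = 16.2

∂L/∂ŷ = 2(ŷ - y) = 2(3.2 - -4.9) = 2(8.1) = 16.2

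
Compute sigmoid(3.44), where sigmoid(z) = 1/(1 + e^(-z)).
0.9689

sigmoid(3.44) = 1/(1 + e^(-3.44)) = 1/(1 + 0.03206) = 0.9689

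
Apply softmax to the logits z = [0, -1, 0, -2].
p = [0.3995, 0.147, 0.3995, 0.0541]

exp(z) = [1, 0.3679, 1, 0.1353]
Sum = 2.503
p = [0.3995, 0.147, 0.3995, 0.0541]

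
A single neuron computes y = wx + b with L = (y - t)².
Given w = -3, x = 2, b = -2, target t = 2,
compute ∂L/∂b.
∂L/∂b = -20

y = wx + b = (-3)(2) + -2 = -8
∂L/∂y = 2(y - t) = 2(-8 - 2) = -20
∂y/∂b = 1
∂L/∂b = ∂L/∂y · ∂y/∂b = -20 × 1 = -20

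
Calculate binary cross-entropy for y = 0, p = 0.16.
L = 0.1744

L = -0·log(0.16) - 1·log(0.84) = -log(0.84) = 0.1744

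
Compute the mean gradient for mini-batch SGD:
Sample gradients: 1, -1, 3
Average gradient = 1

Average = (1/3)(1 + -1 + 3) = 3/3 = 1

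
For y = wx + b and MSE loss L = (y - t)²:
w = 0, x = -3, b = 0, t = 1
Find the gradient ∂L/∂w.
∂L/∂w = 6

y = wx + b = (0)(-3) + 0 = 0
∂L/∂y = 2(y - t) = 2(0 - 1) = -2
∂y/∂w = x = -3
∂L/∂w = ∂L/∂y · ∂y/∂w = -2 × -3 = 6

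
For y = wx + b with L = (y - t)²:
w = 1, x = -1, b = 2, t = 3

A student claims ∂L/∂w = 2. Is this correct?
Incorrect

y = (1)(-1) + 2 = 1
∂L/∂y = 2(y - t) = 2(1 - 3) = -4
∂y/∂w = x = -1
∂L/∂w = -4 × -1 = 4

Claimed value: 2
Incorrect: The correct gradient is 4.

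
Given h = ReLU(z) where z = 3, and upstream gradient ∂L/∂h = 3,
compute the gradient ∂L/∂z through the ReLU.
∂L/∂z = 3

h = ReLU(3) = 3
Since z > 0: ∂h/∂z = 1
∂L/∂z = ∂L/∂h · ∂h/∂z = 3 × 1 = 3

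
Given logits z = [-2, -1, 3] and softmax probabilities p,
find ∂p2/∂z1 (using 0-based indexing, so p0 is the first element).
∂p2/∂z1 = -0.01743

p = softmax(z) = [0.006573, 0.01787, 0.9756]
p2 = 0.9756, p1 = 0.01787

∂p2/∂z1 = -p2 × p1 = -0.9756 × 0.01787 = -0.01743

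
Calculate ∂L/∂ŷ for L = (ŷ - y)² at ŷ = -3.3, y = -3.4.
∂L/∂ŷ = 0.2

∂L/∂ŷ = 2(ŷ - y) = 2(-3.3 - -3.4) = 2(0.1) = 0.2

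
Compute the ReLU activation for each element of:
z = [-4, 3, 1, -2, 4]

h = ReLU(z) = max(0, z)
h = [0, 3, 1, 0, 4]

ReLU applied element-wise: max(0,-4)=0, max(0,3)=3, max(0,1)=1, max(0,-2)=0, max(0,4)=4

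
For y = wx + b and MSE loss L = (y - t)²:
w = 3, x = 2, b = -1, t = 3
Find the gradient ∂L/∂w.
∂L/∂w = 8

y = wx + b = (3)(2) + -1 = 5
∂L/∂y = 2(y - t) = 2(5 - 3) = 4
∂y/∂w = x = 2
∂L/∂w = ∂L/∂y · ∂y/∂w = 4 × 2 = 8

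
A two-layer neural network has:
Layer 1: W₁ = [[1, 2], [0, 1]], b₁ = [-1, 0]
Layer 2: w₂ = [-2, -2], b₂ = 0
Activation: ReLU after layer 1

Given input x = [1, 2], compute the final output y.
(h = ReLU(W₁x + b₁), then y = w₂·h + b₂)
y = -12

Layer 1 pre-activation: z₁ = [4, 2]
After ReLU: h = [4, 2]
Layer 2 output: y = -2×4 + -2×2 + 0 = -12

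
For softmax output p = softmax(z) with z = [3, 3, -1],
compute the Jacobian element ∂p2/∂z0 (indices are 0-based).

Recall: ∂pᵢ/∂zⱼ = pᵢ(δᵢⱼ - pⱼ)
∂p2/∂z0 = -0.004496

p = softmax(z) = [0.4955, 0.4955, 0.009075]
p2 = 0.009075, p0 = 0.4955

∂p2/∂z0 = -p2 × p0 = -0.009075 × 0.4955 = -0.004496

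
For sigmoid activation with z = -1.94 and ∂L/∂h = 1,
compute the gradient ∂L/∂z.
∂L/∂z = 0.1099

σ(-1.94) = 0.1256
σ'(-1.94) = σ(-1.94)(1 - σ(-1.94)) = 0.1256 × 0.8744 = 0.1099
∂L/∂z = ∂L/∂h · σ'(z) = 1 × 0.1099 = 0.1099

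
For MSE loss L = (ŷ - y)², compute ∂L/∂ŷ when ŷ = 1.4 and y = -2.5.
∂L/∂ŷ = 7.8

∂L/∂ŷ = 2(ŷ - y) = 2(1.4 - -2.5) = 2(3.9) = 7.8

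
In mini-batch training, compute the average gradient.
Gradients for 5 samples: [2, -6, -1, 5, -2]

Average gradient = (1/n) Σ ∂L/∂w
Average gradient = -0.4

Average = (1/5)(2 + -6 + -1 + 5 + -2) = -2/5 = -0.4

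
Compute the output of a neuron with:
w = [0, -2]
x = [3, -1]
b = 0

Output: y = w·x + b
y = 2

y = (0)(3) + (-2)(-1) + 0 = 2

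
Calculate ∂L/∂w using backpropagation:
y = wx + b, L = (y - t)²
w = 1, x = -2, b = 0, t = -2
∂L/∂w = 0

y = wx + b = (1)(-2) + 0 = -2
∂L/∂y = 2(y - t) = 2(-2 - -2) = 0
∂y/∂w = x = -2
∂L/∂w = ∂L/∂y · ∂y/∂w = 0 × -2 = 0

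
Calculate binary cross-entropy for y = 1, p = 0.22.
L = 1.514

L = -1·log(0.22) - 0·log(0.78) = -log(0.22) = 1.514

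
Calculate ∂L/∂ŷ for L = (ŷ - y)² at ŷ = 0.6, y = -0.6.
∂L/∂ŷ = 2.4

∂L/∂ŷ = 2(ŷ - y) = 2(0.6 - -0.6) = 2(1.2) = 2.4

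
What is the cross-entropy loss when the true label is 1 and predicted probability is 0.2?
L = 1.609

L = -1·log(0.2) - 0·log(0.8) = -log(0.2) = 1.609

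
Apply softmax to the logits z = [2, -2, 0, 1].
p = [0.6572, 0.012, 0.0889, 0.2418]

exp(z) = [7.389, 0.1353, 1, 2.718]
Sum = 11.24
p = [0.6572, 0.012, 0.0889, 0.2418]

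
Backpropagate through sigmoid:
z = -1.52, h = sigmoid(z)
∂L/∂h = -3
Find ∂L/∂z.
∂L/∂z = -0.4418

σ(-1.52) = 0.1795
σ'(-1.52) = σ(-1.52)(1 - σ(-1.52)) = 0.1795 × 0.8205 = 0.1473
∂L/∂z = ∂L/∂h · σ'(z) = -3 × 0.1473 = -0.4418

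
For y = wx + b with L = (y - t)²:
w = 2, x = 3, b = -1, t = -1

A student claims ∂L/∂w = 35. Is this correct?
Incorrect

y = (2)(3) + -1 = 5
∂L/∂y = 2(y - t) = 2(5 - -1) = 12
∂y/∂w = x = 3
∂L/∂w = 12 × 3 = 36

Claimed value: 35
Incorrect: The correct gradient is 36.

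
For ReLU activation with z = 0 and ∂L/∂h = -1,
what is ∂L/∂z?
∂L/∂z = 0

h = ReLU(0) = 0
At z = 0: ∂h/∂z = 0 (by convention)
∂L/∂z = ∂L/∂h · ∂h/∂z = -1 × 0 = 0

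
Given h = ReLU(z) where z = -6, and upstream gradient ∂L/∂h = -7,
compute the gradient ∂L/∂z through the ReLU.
∂L/∂z = 0

h = ReLU(-6) = 0
Since z < 0: ∂h/∂z = 0
∂L/∂z = ∂L/∂h · ∂h/∂z = -7 × 0 = 0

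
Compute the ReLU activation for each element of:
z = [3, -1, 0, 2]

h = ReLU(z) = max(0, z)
h = [3, 0, 0, 2]

ReLU applied element-wise: max(0,3)=3, max(0,-1)=0, max(0,0)=0, max(0,2)=2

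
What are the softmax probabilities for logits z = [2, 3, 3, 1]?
p = [0.147, 0.3995, 0.3995, 0.0541]

exp(z) = [7.389, 20.09, 20.09, 2.718]
Sum = 50.28
p = [0.147, 0.3995, 0.3995, 0.0541]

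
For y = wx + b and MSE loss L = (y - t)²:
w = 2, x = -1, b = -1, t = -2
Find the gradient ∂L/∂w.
∂L/∂w = 2

y = wx + b = (2)(-1) + -1 = -3
∂L/∂y = 2(y - t) = 2(-3 - -2) = -2
∂y/∂w = x = -1
∂L/∂w = ∂L/∂y · ∂y/∂w = -2 × -1 = 2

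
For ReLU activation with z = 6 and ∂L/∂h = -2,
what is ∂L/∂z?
∂L/∂z = -2

h = ReLU(6) = 6
Since z > 0: ∂h/∂z = 1
∂L/∂z = ∂L/∂h · ∂h/∂z = -2 × 1 = -2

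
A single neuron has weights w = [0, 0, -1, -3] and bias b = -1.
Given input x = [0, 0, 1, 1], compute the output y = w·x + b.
y = -5

y = (0)(0) + (0)(0) + (-1)(1) + (-3)(1) + -1 = -5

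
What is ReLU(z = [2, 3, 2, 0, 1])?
h = [2, 3, 2, 0, 1]

ReLU applied element-wise: max(0,2)=2, max(0,3)=3, max(0,2)=2, max(0,0)=0, max(0,1)=1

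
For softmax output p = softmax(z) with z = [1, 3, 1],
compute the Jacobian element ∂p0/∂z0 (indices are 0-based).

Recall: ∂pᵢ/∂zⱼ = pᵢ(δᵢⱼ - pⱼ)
∂p0/∂z0 = 0.09516

p = softmax(z) = [0.1065, 0.787, 0.1065]
p0 = 0.1065

∂p0/∂z0 = p0(1 - p0) = 0.1065 × (1 - 0.1065) = 0.09516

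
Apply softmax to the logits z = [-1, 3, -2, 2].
p = [0.0131, 0.7179, 0.0048, 0.2641]

exp(z) = [0.3679, 20.09, 0.1353, 7.389]
Sum = 27.98
p = [0.0131, 0.7179, 0.0048, 0.2641]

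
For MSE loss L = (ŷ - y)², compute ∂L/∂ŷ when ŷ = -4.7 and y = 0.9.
∂L/∂ŷ = -11.2

∂L/∂ŷ = 2(ŷ - y) = 2(-4.7 - 0.9) = 2(-5.6) = -11.2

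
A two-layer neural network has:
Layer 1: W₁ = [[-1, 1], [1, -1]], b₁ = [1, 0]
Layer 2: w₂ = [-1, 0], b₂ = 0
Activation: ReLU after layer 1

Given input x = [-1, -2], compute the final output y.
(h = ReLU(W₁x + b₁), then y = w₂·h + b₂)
y = 0

Layer 1 pre-activation: z₁ = [0, 1]
After ReLU: h = [0, 1]
Layer 2 output: y = -1×0 + 0×1 + 0 = 0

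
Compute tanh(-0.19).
-0.1877

tanh(-0.19) = (e^(-0.19) - e^(0.19))/(e^(-0.19) + e^(0.19)) = -0.1877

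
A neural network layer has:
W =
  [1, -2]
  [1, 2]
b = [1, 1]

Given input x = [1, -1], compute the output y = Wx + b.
y = [4, 0]

Wx = [1×1 + -2×-1, 1×1 + 2×-1]
   = [3, -1]
y = Wx + b = [3 + 1, -1 + 1] = [4, 0]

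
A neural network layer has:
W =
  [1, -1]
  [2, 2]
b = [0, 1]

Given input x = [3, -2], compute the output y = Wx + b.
y = [5, 3]

Wx = [1×3 + -1×-2, 2×3 + 2×-2]
   = [5, 2]
y = Wx + b = [5 + 0, 2 + 1] = [5, 3]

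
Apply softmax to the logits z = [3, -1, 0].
p = [0.9362, 0.0171, 0.0466]

exp(z) = [20.09, 0.3679, 1]
Sum = 21.45
p = [0.9362, 0.0171, 0.0466]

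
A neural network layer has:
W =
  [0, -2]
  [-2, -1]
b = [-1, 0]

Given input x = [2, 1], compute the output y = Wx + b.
y = [-3, -5]

Wx = [0×2 + -2×1, -2×2 + -1×1]
   = [-2, -5]
y = Wx + b = [-2 + -1, -5 + 0] = [-3, -5]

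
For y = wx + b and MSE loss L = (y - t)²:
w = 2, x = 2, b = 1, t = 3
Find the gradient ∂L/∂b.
∂L/∂b = 4

y = wx + b = (2)(2) + 1 = 5
∂L/∂y = 2(y - t) = 2(5 - 3) = 4
∂y/∂b = 1
∂L/∂b = ∂L/∂y · ∂y/∂b = 4 × 1 = 4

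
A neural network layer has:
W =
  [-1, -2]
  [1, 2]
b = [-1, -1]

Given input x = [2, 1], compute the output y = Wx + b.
y = [-5, 3]

Wx = [-1×2 + -2×1, 1×2 + 2×1]
   = [-4, 4]
y = Wx + b = [-4 + -1, 4 + -1] = [-5, 3]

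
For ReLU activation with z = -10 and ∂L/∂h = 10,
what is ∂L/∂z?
∂L/∂z = 0

h = ReLU(-10) = 0
Since z < 0: ∂h/∂z = 0
∂L/∂z = ∂L/∂h · ∂h/∂z = 10 × 0 = 0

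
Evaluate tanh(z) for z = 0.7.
0.6044

tanh(0.7) = (e^(0.7) - e^(-0.7))/(e^(0.7) + e^(-0.7)) = 0.6044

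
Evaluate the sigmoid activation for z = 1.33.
0.7908

sigmoid(1.33) = 1/(1 + e^(-1.33)) = 1/(1 + 0.2645) = 0.7908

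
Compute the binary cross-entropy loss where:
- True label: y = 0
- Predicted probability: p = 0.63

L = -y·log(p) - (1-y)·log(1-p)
L = 0.9943

L = -0·log(0.63) - 1·log(0.37) = -log(0.37) = 0.9943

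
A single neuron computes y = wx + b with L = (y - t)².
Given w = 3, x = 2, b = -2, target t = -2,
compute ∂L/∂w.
∂L/∂w = 24

y = wx + b = (3)(2) + -2 = 4
∂L/∂y = 2(y - t) = 2(4 - -2) = 12
∂y/∂w = x = 2
∂L/∂w = ∂L/∂y · ∂y/∂w = 12 × 2 = 24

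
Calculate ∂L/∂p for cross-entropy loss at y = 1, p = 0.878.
∂L/∂p = -1.139

∂L/∂p = -y/p + (1-y)/(1-p) = -1/0.878 + 0 = -1.139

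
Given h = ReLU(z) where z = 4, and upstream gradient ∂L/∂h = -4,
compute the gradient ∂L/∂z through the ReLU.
∂L/∂z = -4

h = ReLU(4) = 4
Since z > 0: ∂h/∂z = 1
∂L/∂z = ∂L/∂h · ∂h/∂z = -4 × 1 = -4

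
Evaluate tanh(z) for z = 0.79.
0.6584

tanh(0.79) = (e^(0.79) - e^(-0.79))/(e^(0.79) + e^(-0.79)) = 0.6584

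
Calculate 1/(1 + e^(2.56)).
0.07176

sigmoid(-2.56) = 1/(1 + e^(2.56)) = 1/(1 + 12.94) = 0.07176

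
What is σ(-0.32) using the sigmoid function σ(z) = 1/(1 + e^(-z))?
0.4207

sigmoid(-0.32) = 1/(1 + e^(0.32)) = 1/(1 + 1.377) = 0.4207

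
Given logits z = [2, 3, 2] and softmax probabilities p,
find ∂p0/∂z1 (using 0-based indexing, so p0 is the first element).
∂p0/∂z1 = -0.1221

p = softmax(z) = [0.2119, 0.5761, 0.2119]
p0 = 0.2119, p1 = 0.5761

∂p0/∂z1 = -p0 × p1 = -0.2119 × 0.5761 = -0.1221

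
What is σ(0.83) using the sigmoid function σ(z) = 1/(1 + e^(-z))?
0.6964

sigmoid(0.83) = 1/(1 + e^(-0.83)) = 1/(1 + 0.436) = 0.6964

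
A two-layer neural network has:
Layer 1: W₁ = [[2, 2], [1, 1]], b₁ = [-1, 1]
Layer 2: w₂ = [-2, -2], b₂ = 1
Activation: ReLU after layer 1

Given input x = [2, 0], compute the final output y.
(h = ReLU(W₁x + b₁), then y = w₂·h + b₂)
y = -11

Layer 1 pre-activation: z₁ = [3, 3]
After ReLU: h = [3, 3]
Layer 2 output: y = -2×3 + -2×3 + 1 = -11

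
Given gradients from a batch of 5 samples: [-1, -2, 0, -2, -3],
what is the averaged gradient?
Average gradient = -1.6

Average = (1/5)(-1 + -2 + 0 + -2 + -3) = -8/5 = -1.6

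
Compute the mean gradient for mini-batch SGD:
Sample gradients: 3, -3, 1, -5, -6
Average gradient = -2

Average = (1/5)(3 + -3 + 1 + -5 + -6) = -10/5 = -2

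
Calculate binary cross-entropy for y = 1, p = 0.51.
L = 0.6733

L = -1·log(0.51) - 0·log(0.49) = -log(0.51) = 0.6733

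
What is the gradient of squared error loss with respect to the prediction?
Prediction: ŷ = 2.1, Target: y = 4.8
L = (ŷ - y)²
∂L/∂ŷ = -5.4

∂L/∂ŷ = 2(ŷ - y) = 2(2.1 - 4.8) = 2(-2.7) = -5.4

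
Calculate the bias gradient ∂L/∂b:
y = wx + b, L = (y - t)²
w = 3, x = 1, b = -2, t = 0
∂L/∂b = 2

y = wx + b = (3)(1) + -2 = 1
∂L/∂y = 2(y - t) = 2(1 - 0) = 2
∂y/∂b = 1
∂L/∂b = ∂L/∂y · ∂y/∂b = 2 × 1 = 2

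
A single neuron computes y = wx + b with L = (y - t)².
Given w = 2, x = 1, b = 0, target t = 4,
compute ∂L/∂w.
∂L/∂w = -4

y = wx + b = (2)(1) + 0 = 2
∂L/∂y = 2(y - t) = 2(2 - 4) = -4
∂y/∂w = x = 1
∂L/∂w = ∂L/∂y · ∂y/∂w = -4 × 1 = -4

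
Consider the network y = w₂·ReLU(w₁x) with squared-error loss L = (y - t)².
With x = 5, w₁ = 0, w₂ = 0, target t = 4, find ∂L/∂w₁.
∂L/∂w₁ = 0

Forward pass:
z = w₁x = 0×5 = 0
h = ReLU(0) = 0
y = w₂h = 0×0 = 0

Backward pass:
∂L/∂y = 2(y - t) = 2(0 - 4) = -8
∂y/∂h = w₂ = 0
∂h/∂z = 0 (ReLU derivative)
∂z/∂w₁ = x = 5

∂L/∂w₁ = -8 × 0 × 0 × 5 = 0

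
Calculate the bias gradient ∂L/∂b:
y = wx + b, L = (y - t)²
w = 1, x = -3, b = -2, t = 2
∂L/∂b = -14

y = wx + b = (1)(-3) + -2 = -5
∂L/∂y = 2(y - t) = 2(-5 - 2) = -14
∂y/∂b = 1
∂L/∂b = ∂L/∂y · ∂y/∂b = -14 × 1 = -14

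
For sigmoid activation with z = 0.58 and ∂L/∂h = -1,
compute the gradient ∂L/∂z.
∂L/∂z = -0.2301

σ(0.58) = 0.6411
σ'(0.58) = σ(0.58)(1 - σ(0.58)) = 0.6411 × 0.3589 = 0.2301
∂L/∂z = ∂L/∂h · σ'(z) = -1 × 0.2301 = -0.2301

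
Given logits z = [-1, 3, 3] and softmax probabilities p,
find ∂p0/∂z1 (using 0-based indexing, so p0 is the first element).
∂p0/∂z1 = -0.004496

p = softmax(z) = [0.009075, 0.4955, 0.4955]
p0 = 0.009075, p1 = 0.4955

∂p0/∂z1 = -p0 × p1 = -0.009075 × 0.4955 = -0.004496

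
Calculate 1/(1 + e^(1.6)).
0.168

sigmoid(-1.6) = 1/(1 + e^(1.6)) = 1/(1 + 4.953) = 0.168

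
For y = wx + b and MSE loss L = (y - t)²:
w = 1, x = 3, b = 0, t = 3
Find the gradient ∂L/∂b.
∂L/∂b = 0

y = wx + b = (1)(3) + 0 = 3
∂L/∂y = 2(y - t) = 2(3 - 3) = 0
∂y/∂b = 1
∂L/∂b = ∂L/∂y · ∂y/∂b = 0 × 1 = 0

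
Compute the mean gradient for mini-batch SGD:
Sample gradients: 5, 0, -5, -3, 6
Average gradient = 0.6

Average = (1/5)(5 + 0 + -5 + -3 + 6) = 3/5 = 0.6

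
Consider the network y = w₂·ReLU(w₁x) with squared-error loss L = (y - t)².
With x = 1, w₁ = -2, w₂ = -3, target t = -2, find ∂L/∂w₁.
∂L/∂w₁ = 0

Forward pass:
z = w₁x = -2×1 = -2
h = ReLU(-2) = 0
y = w₂h = -3×0 = 0

Backward pass:
∂L/∂y = 2(y - t) = 2(0 - -2) = 4
∂y/∂h = w₂ = -3
∂h/∂z = 0 (ReLU derivative)
∂z/∂w₁ = x = 1

∂L/∂w₁ = 4 × -3 × 0 × 1 = 0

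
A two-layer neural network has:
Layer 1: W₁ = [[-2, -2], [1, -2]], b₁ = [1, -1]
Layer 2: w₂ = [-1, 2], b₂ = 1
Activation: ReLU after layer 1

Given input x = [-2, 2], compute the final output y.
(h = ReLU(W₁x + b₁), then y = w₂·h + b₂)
y = 0

Layer 1 pre-activation: z₁ = [1, -7]
After ReLU: h = [1, 0]
Layer 2 output: y = -1×1 + 2×0 + 1 = 0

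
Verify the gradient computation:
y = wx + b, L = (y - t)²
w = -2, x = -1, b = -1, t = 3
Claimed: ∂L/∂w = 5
Incorrect

y = (-2)(-1) + -1 = 1
∂L/∂y = 2(y - t) = 2(1 - 3) = -4
∂y/∂w = x = -1
∂L/∂w = -4 × -1 = 4

Claimed value: 5
Incorrect: The correct gradient is 4.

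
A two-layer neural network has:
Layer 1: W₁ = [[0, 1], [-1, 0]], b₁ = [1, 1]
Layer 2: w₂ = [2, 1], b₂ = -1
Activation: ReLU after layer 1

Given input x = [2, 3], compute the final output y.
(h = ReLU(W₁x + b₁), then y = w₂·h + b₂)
y = 7

Layer 1 pre-activation: z₁ = [4, -1]
After ReLU: h = [4, 0]
Layer 2 output: y = 2×4 + 1×0 + -1 = 7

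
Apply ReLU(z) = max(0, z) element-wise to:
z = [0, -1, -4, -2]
h = [0, 0, 0, 0]

ReLU applied element-wise: max(0,0)=0, max(0,-1)=0, max(0,-4)=0, max(0,-2)=0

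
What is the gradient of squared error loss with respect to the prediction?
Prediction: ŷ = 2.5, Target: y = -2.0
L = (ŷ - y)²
∂L/∂ŷ = 9.0

∂L/∂ŷ = 2(ŷ - y) = 2(2.5 - -2.0) = 2(4.5) = 9.0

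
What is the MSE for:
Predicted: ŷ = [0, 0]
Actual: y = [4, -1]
MSE = 8.5

MSE = (1/2)((0-4)² + (0--1)²) = (1/2)(16 + 1) = 8.5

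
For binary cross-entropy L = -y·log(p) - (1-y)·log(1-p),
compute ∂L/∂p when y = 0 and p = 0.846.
∂L/∂p = 6.494

∂L/∂p = -y/p + (1-y)/(1-p) = 0 + 1/0.154 = 6.494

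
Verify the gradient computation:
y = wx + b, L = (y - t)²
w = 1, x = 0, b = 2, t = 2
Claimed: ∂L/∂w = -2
Incorrect

y = (1)(0) + 2 = 2
∂L/∂y = 2(y - t) = 2(2 - 2) = 0
∂y/∂w = x = 0
∂L/∂w = 0 × 0 = 0

Claimed value: -2
Incorrect: The correct gradient is 0.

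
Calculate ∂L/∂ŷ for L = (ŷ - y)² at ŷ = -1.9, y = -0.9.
∂L/∂ŷ = -2.0

∂L/∂ŷ = 2(ŷ - y) = 2(-1.9 - -0.9) = 2(-1.0) = -2.0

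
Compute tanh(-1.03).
-0.7739

tanh(-1.03) = (e^(-1.03) - e^(1.03))/(e^(-1.03) + e^(1.03)) = -0.7739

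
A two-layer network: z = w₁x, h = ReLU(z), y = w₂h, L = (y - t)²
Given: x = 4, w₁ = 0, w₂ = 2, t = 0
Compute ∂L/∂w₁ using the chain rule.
∂L/∂w₁ = 0

Forward pass:
z = w₁x = 0×4 = 0
h = ReLU(0) = 0
y = w₂h = 2×0 = 0

Backward pass:
∂L/∂y = 2(y - t) = 2(0 - 0) = 0
∂y/∂h = w₂ = 2
∂h/∂z = 0 (ReLU derivative)
∂z/∂w₁ = x = 4

∂L/∂w₁ = 0 × 2 × 0 × 4 = 0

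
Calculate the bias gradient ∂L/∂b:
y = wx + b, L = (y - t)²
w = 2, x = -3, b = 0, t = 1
∂L/∂b = -14

y = wx + b = (2)(-3) + 0 = -6
∂L/∂y = 2(y - t) = 2(-6 - 1) = -14
∂y/∂b = 1
∂L/∂b = ∂L/∂y · ∂y/∂b = -14 × 1 = -14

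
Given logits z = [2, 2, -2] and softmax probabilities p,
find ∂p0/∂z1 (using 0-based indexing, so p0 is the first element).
∂p0/∂z1 = -0.2455

p = softmax(z) = [0.4955, 0.4955, 0.009075]
p0 = 0.4955, p1 = 0.4955

∂p0/∂z1 = -p0 × p1 = -0.4955 × 0.4955 = -0.2455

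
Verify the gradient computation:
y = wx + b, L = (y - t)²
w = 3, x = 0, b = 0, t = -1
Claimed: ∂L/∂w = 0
Correct

y = (3)(0) + 0 = 0
∂L/∂y = 2(y - t) = 2(0 - -1) = 2
∂y/∂w = x = 0
∂L/∂w = 2 × 0 = 0

Claimed value: 0
Correct: The correct gradient is 0.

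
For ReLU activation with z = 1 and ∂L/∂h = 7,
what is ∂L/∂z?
∂L/∂z = 7

h = ReLU(1) = 1
Since z > 0: ∂h/∂z = 1
∂L/∂z = ∂L/∂h · ∂h/∂z = 7 × 1 = 7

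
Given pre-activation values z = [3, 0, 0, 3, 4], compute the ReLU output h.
h = [3, 0, 0, 3, 4]

ReLU applied element-wise: max(0,3)=3, max(0,0)=0, max(0,0)=0, max(0,3)=3, max(0,4)=4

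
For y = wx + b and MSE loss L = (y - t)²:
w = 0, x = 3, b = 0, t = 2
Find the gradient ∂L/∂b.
∂L/∂b = -4

y = wx + b = (0)(3) + 0 = 0
∂L/∂y = 2(y - t) = 2(0 - 2) = -4
∂y/∂b = 1
∂L/∂b = ∂L/∂y · ∂y/∂b = -4 × 1 = -4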